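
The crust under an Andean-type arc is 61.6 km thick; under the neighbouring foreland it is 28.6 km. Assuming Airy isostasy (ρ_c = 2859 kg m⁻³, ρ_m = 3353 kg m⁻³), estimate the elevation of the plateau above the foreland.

4.86 km

Excess crust Δ = 61.6 km − 28.6 km = 33 km, split between elevation h and root r with h + r = Δ.
Airy balance ρ_c h = (ρ_m − ρ_c) r gives r = h ρ_c/(ρ_m − ρ_c), so h (1 + ρ_c/(ρ_m − ρ_c)) = Δ, i.e. h = Δ (ρ_m − ρ_c)/ρ_m.
h = 33 km × 494/3353 = 4.86 km.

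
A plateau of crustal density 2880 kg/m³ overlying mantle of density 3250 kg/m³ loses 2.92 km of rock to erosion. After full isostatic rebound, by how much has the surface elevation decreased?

0.332 km

Rebound u = e ρ_c/ρ_m = 2.92 km × 2880/3250 = 2.588 km.
Net surface drop = e − u = 2.92 km − 2.588 km = e (ρ_m − ρ_c)/ρ_m = 0.332 km.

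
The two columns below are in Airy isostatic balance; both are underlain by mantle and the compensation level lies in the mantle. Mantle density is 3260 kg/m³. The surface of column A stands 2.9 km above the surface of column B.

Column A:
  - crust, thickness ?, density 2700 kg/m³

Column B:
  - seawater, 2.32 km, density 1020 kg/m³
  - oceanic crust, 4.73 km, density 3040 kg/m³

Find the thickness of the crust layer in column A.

Take the compensation level at the base of the deeper column (depth z_c below the surface of column A) and equate Σ ρ_i t_i down to z_c; mantle fills any gap and the z_c terms cancel.
Column A: x×2700 + (z_c − 0 − x)×3260
Column B: 2.9×0 + 2.32×1020 + 4.73×3040 + (z_c − 2.9 − 7.05)×3260
The z_c×3260 term appears on both sides and cancels. Collect the known terms of each column as K = Σ(ρt)_known − 3260 × (depth of known layers): K_A = 0 − 3260×0 = 0; K_B = 16745.6 − 3260×(2.9 + 7.05) = −15691.4.
Balance: K_A − x×(3260 − 2700) = K_B, so x = (K_A − K_B)/(3260 − 2700) = 15691.4/560 = 28 km.

28 km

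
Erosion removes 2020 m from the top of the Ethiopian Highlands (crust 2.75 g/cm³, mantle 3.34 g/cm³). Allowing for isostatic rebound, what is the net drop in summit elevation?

Rebound u = e ρ_c/ρ_m = 2020 m × 2.75/3.34 = 1663 m.
Net surface drop = e − u = 2020 m − 1663 m = e (ρ_m − ρ_c)/ρ_m = 357 m.

357 m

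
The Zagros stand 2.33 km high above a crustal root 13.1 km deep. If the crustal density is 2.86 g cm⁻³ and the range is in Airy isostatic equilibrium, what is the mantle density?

3.37 g cm⁻³

Airy balance: ρ_c h = (ρ_m − ρ_c) r → ρ_m = ρ_c (1 + h/r).
ρ_m = 2.86 × (1 + 2.33 km/13.1 km) = 3.37 g cm⁻³.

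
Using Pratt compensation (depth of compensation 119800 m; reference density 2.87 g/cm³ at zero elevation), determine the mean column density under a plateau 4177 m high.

2.77 g/cm³

Pratt balance: ρ_ref D = ρ (D + h).
ρ = ρ_ref D/(D + h) = 2.87 × 119800 m/(119800 m + 4177 m) = 2.77 g/cm³.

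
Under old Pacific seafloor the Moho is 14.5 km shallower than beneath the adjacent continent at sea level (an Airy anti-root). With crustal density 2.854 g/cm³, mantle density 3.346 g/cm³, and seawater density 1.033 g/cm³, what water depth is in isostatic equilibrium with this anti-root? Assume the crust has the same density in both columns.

Replacing a thickness d of crust by seawater at the top must be balanced by replacing crust with mantle at the base: d (ρ_c − ρ_w) = a (ρ_m − ρ_c).
d = a (ρ_m − ρ_c)/(ρ_c − ρ_w) = 14.5 km × 0.492/1.821 = 3.92 km.

3.92 km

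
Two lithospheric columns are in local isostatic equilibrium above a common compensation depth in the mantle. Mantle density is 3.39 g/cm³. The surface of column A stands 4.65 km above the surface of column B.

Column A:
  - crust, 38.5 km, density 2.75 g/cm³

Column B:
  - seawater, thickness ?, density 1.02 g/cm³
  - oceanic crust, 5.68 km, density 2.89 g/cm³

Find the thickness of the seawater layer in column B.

2.55 km

Take the compensation level at the base of the deeper column (depth z_c below the surface of column A) and equate Σ ρ_i t_i down to z_c; mantle fills any gap and the z_c terms cancel.
Column A: 38.5×2.75 + (z_c − 38.5)×3.39
Column B: 4.65×0 + x×1.02 + 5.68×2.89 + (z_c − 4.65 − 5.68 − x)×3.39
The z_c×3.39 term appears on both sides and cancels. Collect the known terms of each column as K = Σ(ρt)_known − 3.39 × (depth of known layers): K_A = 105.875 − 3.39×38.5 = −24.64; K_B = 16.4152 − 3.39×(4.65 + 5.68) = −18.6035.
Balance: K_A = K_B − x×(3.39 − 1.02), so x = (K_B − K_A)/(3.39 − 1.02) = 6.0365/2.37 = 2.55 km.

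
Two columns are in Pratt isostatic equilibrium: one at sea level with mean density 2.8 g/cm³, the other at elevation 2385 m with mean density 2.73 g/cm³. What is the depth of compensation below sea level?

ρ_ref D = ρ (D + h) → D (ρ_ref − ρ) = ρ h.
D = ρ h/(ρ_ref − ρ) = 2.73 × 2385 m/(2.8 − 2.73) = 93000 m.

93000 m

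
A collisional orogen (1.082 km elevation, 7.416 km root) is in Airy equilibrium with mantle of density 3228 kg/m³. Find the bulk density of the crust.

2820 kg/m³

ρ_c h = (ρ_m − ρ_c) r → ρ_c (h + r) = ρ_m r → ρ_c = ρ_m r / (h + r).
ρ_c = 3228 × 7.416 km / (1.082 km + 7.416 km) = 2820 kg/m³.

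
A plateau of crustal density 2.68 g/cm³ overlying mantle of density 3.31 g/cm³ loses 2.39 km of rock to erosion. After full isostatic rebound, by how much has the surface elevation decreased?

0.455 km

Rebound u = e ρ_c/ρ_m = 2.39 km × 2.68/3.31 = 1.935 km.
Net surface drop = e − u = 2.39 km − 1.935 km = e (ρ_m − ρ_c)/ρ_m = 0.455 km.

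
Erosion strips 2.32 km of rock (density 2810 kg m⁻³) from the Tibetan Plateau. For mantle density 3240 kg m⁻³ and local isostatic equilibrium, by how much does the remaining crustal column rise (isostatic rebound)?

Unloading: uplift u = e ρ_c/ρ_m = 2.32 km × 2810/3240 = 2.01 km.

2.01 km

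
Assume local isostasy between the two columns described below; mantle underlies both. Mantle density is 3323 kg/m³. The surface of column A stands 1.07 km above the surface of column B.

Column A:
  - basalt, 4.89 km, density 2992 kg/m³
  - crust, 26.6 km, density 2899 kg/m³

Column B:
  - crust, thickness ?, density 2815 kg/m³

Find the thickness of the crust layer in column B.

Take the compensation level at the base of the deeper column (depth z_c below the surface of column A) and equate Σ ρ_i t_i down to z_c; mantle fills any gap and the z_c terms cancel.
Column A: 4.89×2992 + 26.6×2899 + (z_c − 31.49)×3323
Column B: 1.07×0 + x×2815 + (z_c − 1.07 − 0 − x)×3323
The z_c×3323 term appears on both sides and cancels. Collect the known terms of each column as K = Σ(ρt)_known − 3323 × (depth of known layers): K_A = 91744.28 − 3323×31.49 = −12896.99; K_B = 0 − 3323×(1.07 + 0) = −3555.61.
Balance: K_A = K_B − x×(3323 − 2815), so x = (K_B − K_A)/(3323 − 2815) = 9341.38/508 = 18.4 km.

18.4 km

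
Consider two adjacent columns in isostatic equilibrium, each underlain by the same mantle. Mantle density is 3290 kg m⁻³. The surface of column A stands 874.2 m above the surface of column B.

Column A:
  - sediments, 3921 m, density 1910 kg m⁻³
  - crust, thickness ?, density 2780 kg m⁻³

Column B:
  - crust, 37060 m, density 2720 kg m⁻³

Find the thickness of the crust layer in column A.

Take the compensation level at the base of the deeper column (depth z_c below the surface of column A) and equate Σ ρ_i t_i down to z_c; mantle fills any gap and the z_c terms cancel.
Column A: 3921×1910 + x×2780 + (z_c − 3921 − x)×3290
Column B: 874.2×0 + 37060×2720 + (z_c − 874.2 − 37060)×3290
The z_c×3290 term appears on both sides and cancels. Collect the known terms of each column as K = Σ(ρt)_known − 3290 × (depth of known layers): K_A = 7489110 − 3290×3921 = −5410980; K_B = 100803200 − 3290×(874.2 + 37060) = −24000318.
Balance: K_A − x×(3290 − 2780) = K_B, so x = (K_A − K_B)/(3290 − 2780) = 18589300/510 = 36400 m.

36400 m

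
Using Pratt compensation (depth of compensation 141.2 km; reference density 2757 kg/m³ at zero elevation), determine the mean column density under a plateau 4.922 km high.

2660 kg/m³

Pratt balance: ρ_ref D = ρ (D + h).
ρ = ρ_ref D/(D + h) = 2757 × 141.2 km/(141.2 km + 4.922 km) = 2660 kg/m³.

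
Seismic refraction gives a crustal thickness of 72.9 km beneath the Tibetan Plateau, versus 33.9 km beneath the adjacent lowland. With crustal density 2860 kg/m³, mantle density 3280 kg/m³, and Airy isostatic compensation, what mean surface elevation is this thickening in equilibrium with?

Excess crust Δ = 72.9 km − 33.9 km = 39 km, split between elevation h and root r with h + r = Δ.
Airy balance ρ_c h = (ρ_m − ρ_c) r gives r = h ρ_c/(ρ_m − ρ_c), so h (1 + ρ_c/(ρ_m − ρ_c)) = Δ, i.e. h = Δ (ρ_m − ρ_c)/ρ_m.
h = 39 km × 420/3280 = 4.99 km.

4.99 km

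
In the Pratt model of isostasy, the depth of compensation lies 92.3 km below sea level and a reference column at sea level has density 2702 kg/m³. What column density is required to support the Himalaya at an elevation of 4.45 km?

Pratt balance: ρ_ref D = ρ (D + h).
ρ = ρ_ref D/(D + h) = 2702 × 92.3 km/(92.3 km + 4.45 km) = 2580 kg/m³.

2580 kg/m³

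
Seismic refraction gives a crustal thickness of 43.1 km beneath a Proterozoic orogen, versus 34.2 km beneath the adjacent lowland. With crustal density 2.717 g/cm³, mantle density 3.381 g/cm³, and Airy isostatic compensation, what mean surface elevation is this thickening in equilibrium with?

1.75 km

Excess crust Δ = 43.1 km − 34.2 km = 8.9 km, split between elevation h and root r with h + r = Δ.
Airy balance ρ_c h = (ρ_m − ρ_c) r gives r = h ρ_c/(ρ_m − ρ_c), so h (1 + ρ_c/(ρ_m − ρ_c)) = Δ, i.e. h = Δ (ρ_m − ρ_c)/ρ_m.
h = 8.9 km × 0.664/3.381 = 1.75 km.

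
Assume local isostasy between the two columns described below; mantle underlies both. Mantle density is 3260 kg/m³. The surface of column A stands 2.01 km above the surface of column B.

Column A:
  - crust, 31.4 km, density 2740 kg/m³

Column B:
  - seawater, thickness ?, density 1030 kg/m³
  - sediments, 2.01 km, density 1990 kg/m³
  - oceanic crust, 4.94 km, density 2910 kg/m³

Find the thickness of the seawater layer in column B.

2.46 km

Take the compensation level at the base of the deeper column (depth z_c below the surface of column A) and equate Σ ρ_i t_i down to z_c; mantle fills any gap and the z_c terms cancel.
Column A: 31.4×2740 + (z_c − 31.4)×3260
Column B: 2.01×0 + x×1030 + 2.01×1990 + 4.94×2910 + (z_c − 2.01 − 6.95 − x)×3260
The z_c×3260 term appears on both sides and cancels. Collect the known terms of each column as K = Σ(ρt)_known − 3260 × (depth of known layers): K_A = 86036 − 3260×31.4 = −16328; K_B = 18375.3 − 3260×(2.01 + 6.95) = −10834.3.
Balance: K_A = K_B − x×(3260 − 1030), so x = (K_B − K_A)/(3260 − 1030) = 5493.7/2230 = 2.46 km.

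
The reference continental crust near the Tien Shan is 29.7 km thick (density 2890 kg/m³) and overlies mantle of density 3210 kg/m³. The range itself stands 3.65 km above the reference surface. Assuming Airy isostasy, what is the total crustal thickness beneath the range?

66.3 km

Root depth r = h ρ_c / (ρ_m − ρ_c) = 3.65 km × 2890 / 320 = 32.96 km.
Total thickness = T + h + r = 29.7 km + 3.65 km + 32.96 km = 66.3 km.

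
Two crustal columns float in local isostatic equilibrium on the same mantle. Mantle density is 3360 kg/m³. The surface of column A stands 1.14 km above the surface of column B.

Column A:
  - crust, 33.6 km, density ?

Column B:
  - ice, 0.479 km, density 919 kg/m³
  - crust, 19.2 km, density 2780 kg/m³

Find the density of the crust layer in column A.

Take the compensation level at the base of the deeper column (depth z_c below the surface of column A) and equate Σ ρ_i t_i down to z_c; mantle fills any gap and the z_c terms cancel.
Column A: 33.6×ρ + (z_c − 33.6)×3360
Column B: 1.14×0 + 0.479×919 + 19.2×2780 + (z_c − 1.14 − 19.679)×3360
The z_c×3360 term appears on both sides and cancels. Collect the known terms of each column as K = Σ(ρt)_known − 3360 × (depth of known layers): K_A = 0 − 3360×33.6 = −112896; K_B = 53816.201 − 3360×(1.14 + 19.679) = −16135.639.
Balance: K_A + 33.6×ρ = K_B, so ρ = (K_B − K_A)/33.6 = 96760.4/33.6 = 2880 kg/m³.

2880 kg/m³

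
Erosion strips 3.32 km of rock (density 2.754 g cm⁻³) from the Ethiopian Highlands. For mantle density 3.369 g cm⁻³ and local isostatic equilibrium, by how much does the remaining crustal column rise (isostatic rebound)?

2.71 km

Unloading: uplift u = e ρ_c/ρ_m = 3.32 km × 2.754/3.369 = 2.71 km.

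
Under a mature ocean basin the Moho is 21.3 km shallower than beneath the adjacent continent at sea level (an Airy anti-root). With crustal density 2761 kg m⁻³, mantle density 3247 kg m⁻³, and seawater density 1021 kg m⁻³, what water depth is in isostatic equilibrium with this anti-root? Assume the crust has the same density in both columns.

5.95 km

Replacing a thickness d of crust by seawater at the top must be balanced by replacing crust with mantle at the base: d (ρ_c − ρ_w) = a (ρ_m − ρ_c).
d = a (ρ_m − ρ_c)/(ρ_c − ρ_w) = 21.3 km × 486/1740 = 5.95 km.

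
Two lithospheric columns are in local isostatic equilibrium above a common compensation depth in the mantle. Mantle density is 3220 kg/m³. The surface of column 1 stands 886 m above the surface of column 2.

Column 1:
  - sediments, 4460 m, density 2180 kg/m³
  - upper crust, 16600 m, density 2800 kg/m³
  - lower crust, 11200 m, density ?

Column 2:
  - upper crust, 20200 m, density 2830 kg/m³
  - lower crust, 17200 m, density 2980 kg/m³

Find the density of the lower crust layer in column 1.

Take the compensation level at the base of the deeper column (depth z_c below the surface of column 1) and equate Σ ρ_i t_i down to z_c; mantle fills any gap and the z_c terms cancel.
Column 1: 4460×2180 + 16600×2800 + 11200×ρ + (z_c − 32260)×3220
Column 2: 886×0 + 20200×2830 + 17200×2980 + (z_c − 886 − 37400)×3220
The z_c×3220 term appears on both sides and cancels. Collect the known terms of each column as K = Σ(ρt)_known − 3220 × (depth of known layers): K_1 = 56202800 − 3220×32260 = −47674400; K_2 = 108422000 − 3220×(886 + 37400) = −14858920.
Balance: K_1 + 11200×ρ = K_2, so ρ = (K_2 − K_1)/11200 = 32815500/11200 = 2930 kg/m³.

2930 kg/m³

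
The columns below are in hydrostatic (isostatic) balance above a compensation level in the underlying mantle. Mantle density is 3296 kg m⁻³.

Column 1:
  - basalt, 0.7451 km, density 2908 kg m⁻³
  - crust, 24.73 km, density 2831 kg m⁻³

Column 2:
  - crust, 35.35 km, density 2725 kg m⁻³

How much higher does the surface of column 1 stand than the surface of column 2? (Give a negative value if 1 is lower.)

−2.55 km

For any compensation level in the mantle, the mantle terms cancel and isostasy reduces to e = (Σt_1 − Σt_2) − (Σ(ρt)_1 − Σ(ρt)_2) / ρ_m.
Σt_1 = 25.4751 km; Σt_2 = 35.35 km; Σ(ρt)_1 = 72177.3808; Σ(ρt)_2 = 96328.75 (in km·kg m⁻³).
e = (25.4751 − 35.35) − (72177.3808 − 96328.75) / 3296 = −2.55 km.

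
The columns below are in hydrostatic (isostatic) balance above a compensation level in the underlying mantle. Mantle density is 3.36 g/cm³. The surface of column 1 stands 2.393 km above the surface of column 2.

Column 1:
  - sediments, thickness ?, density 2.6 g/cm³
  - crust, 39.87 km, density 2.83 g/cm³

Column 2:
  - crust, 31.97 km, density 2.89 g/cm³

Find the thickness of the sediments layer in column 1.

2.55 km

Take the compensation level at the base of the deeper column (depth z_c below the surface of column 1) and equate Σ ρ_i t_i down to z_c; mantle fills any gap and the z_c terms cancel.
Column 1: x×2.6 + 39.87×2.83 + (z_c − 39.87 − x)×3.36
Column 2: 2.393×0 + 31.97×2.89 + (z_c − 2.393 − 31.97)×3.36
The z_c×3.36 term appears on both sides and cancels. Collect the known terms of each column as K = Σ(ρt)_known − 3.36 × (depth of known layers): K_1 = 112.8321 − 3.36×39.87 = −21.1311; K_2 = 92.3933 − 3.36×(2.393 + 31.97) = −23.06638.
Balance: K_1 − x×(3.36 − 2.6) = K_2, so x = (K_1 − K_2)/(3.36 − 2.6) = 1.93528/0.76 = 2.55 km.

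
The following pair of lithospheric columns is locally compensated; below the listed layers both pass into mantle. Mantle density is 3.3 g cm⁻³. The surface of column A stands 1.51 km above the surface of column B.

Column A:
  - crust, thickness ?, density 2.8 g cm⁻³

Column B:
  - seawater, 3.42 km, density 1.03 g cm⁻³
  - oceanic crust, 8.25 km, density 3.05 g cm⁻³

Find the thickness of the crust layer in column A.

Take the compensation level at the base of the deeper column (depth z_c below the surface of column A) and equate Σ ρ_i t_i down to z_c; mantle fills any gap and the z_c terms cancel.
Column A: x×2.8 + (z_c − 0 − x)×3.3
Column B: 1.51×0 + 3.42×1.03 + 8.25×3.05 + (z_c − 1.51 − 11.67)×3.3
The z_c×3.3 term appears on both sides and cancels. Collect the known terms of each column as K = Σ(ρt)_known − 3.3 × (depth of known layers): K_A = 0 − 3.3×0 = 0; K_B = 28.6851 − 3.3×(1.51 + 11.67) = −14.8089.
Balance: K_A − x×(3.3 − 2.8) = K_B, so x = (K_A − K_B)/(3.3 − 2.8) = 14.8089/0.5 = 29.6 km.

29.6 km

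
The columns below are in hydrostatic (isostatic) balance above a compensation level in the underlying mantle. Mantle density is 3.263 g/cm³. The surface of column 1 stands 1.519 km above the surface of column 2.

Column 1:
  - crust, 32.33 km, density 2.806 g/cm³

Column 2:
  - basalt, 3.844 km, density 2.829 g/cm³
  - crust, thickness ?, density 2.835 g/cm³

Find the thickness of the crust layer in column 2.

Take the compensation level at the base of the deeper column (depth z_c below the surface of column 1) and equate Σ ρ_i t_i down to z_c; mantle fills any gap and the z_c terms cancel.
Column 1: 32.33×2.806 + (z_c − 32.33)×3.263
Column 2: 1.519×0 + 3.844×2.829 + x×2.835 + (z_c − 1.519 − 3.844 − x)×3.263
The z_c×3.263 term appears on both sides and cancels. Collect the known terms of each column as K = Σ(ρt)_known − 3.263 × (depth of known layers): K_1 = 90.71798 − 3.263×32.33 = −14.77481; K_2 = 10.874676 − 3.263×(1.519 + 3.844) = −6.624793.
Balance: K_1 = K_2 − x×(3.263 − 2.835), so x = (K_2 − K_1)/(3.263 − 2.835) = 8.15002/0.428 = 19 km.

19 km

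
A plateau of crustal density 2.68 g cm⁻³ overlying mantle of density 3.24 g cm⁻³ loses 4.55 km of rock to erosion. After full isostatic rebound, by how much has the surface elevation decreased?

Rebound u = e ρ_c/ρ_m = 4.55 km × 2.68/3.24 = 3.764 km.
Net surface drop = e − u = 4.55 km − 3.764 km = e (ρ_m − ρ_c)/ρ_m = 0.786 km.

0.786 km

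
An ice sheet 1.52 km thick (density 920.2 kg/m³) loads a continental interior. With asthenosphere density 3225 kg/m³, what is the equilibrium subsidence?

For local isostatic compensation: the ice load ρ_ice t is balanced by mantle displaced below, ρ_m s.
s = t ρ_ice / ρ_m = 1.52 km × 920.2/3225 = 0.434 km.

0.434 km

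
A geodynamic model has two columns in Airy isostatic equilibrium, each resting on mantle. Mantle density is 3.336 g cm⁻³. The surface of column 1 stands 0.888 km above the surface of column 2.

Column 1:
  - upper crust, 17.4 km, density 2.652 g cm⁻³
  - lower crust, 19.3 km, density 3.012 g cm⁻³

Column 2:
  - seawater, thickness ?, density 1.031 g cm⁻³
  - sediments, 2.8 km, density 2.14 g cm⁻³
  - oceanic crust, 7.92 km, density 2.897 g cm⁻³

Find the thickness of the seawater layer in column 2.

3.63 km

Take the compensation level at the base of the deeper column (depth z_c below the surface of column 1) and equate Σ ρ_i t_i down to z_c; mantle fills any gap and the z_c terms cancel.
Column 1: 17.4×2.652 + 19.3×3.012 + (z_c − 36.7)×3.336
Column 2: 0.888×0 + x×1.031 + 2.8×2.14 + 7.92×2.897 + (z_c − 0.888 − 10.72 − x)×3.336
The z_c×3.336 term appears on both sides and cancels. Collect the known terms of each column as K = Σ(ρt)_known − 3.336 × (depth of known layers): K_1 = 104.2764 − 3.336×36.7 = −18.1548; K_2 = 28.93624 − 3.336×(0.888 + 10.72) = −9.788048.
Balance: K_1 = K_2 − x×(3.336 − 1.031), so x = (K_2 − K_1)/(3.336 − 1.031) = 8.36675/2.305 = 3.63 km.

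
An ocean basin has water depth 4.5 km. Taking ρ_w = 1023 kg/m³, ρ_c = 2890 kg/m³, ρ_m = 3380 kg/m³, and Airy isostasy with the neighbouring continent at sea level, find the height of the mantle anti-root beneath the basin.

For local isostatic compensation: replacing crust with seawater at the top is compensated by replacing crust with mantle at the base: d (ρ_c − ρ_w) = a (ρ_m − ρ_c).
a = d (ρ_c − ρ_w)/(ρ_m − ρ_c) = 4.5 km × 1867/490 = 17.1 km.

17.1 km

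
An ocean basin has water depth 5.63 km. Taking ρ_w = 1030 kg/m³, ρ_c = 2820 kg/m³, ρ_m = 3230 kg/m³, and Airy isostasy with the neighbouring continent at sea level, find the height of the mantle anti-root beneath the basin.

24.6 km

By Archimedes' principle applied to the lithosphere: replacing crust with seawater at the top is compensated by replacing crust with mantle at the base: d (ρ_c − ρ_w) = a (ρ_m − ρ_c).
a = d (ρ_c − ρ_w)/(ρ_m − ρ_c) = 5.63 km × 1790/410 = 24.6 km.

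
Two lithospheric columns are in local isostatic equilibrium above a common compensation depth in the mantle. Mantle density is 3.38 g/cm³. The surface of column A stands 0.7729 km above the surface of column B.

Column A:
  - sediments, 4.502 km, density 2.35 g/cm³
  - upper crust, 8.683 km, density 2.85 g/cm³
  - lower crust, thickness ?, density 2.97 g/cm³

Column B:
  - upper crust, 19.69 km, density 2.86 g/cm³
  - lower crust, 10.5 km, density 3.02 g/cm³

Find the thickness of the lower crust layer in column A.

Take the compensation level at the base of the deeper column (depth z_c below the surface of column A) and equate Σ ρ_i t_i down to z_c; mantle fills any gap and the z_c terms cancel.
Column A: 4.502×2.35 + 8.683×2.85 + x×2.97 + (z_c − 13.185 − x)×3.38
Column B: 0.7729×0 + 19.69×2.86 + 10.5×3.02 + (z_c − 0.7729 − 30.19)×3.38
The z_c×3.38 term appears on both sides and cancels. Collect the known terms of each column as K = Σ(ρt)_known − 3.38 × (depth of known layers): K_A = 35.32625 − 3.38×13.185 = −9.23905; K_B = 88.0234 − 3.38×(0.7729 + 30.19) = −16.631202.
Balance: K_A − x×(3.38 − 2.97) = K_B, so x = (K_A − K_B)/(3.38 − 2.97) = 7.39215/0.41 = 18 km.

18 km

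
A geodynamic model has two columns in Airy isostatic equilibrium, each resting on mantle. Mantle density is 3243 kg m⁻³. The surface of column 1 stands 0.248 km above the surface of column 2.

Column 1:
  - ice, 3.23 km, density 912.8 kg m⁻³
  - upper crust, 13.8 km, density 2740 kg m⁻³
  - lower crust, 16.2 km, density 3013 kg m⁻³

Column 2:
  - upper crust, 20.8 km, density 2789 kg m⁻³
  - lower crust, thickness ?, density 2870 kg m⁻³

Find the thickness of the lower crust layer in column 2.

Take the compensation level at the base of the deeper column (depth z_c below the surface of column 1) and equate Σ ρ_i t_i down to z_c; mantle fills any gap and the z_c terms cancel.
Column 1: 3.23×912.8 + 13.8×2740 + 16.2×3013 + (z_c − 33.23)×3243
Column 2: 0.248×0 + 20.8×2789 + x×2870 + (z_c − 0.248 − 20.8 − x)×3243
The z_c×3243 term appears on both sides and cancels. Collect the known terms of each column as K = Σ(ρt)_known − 3243 × (depth of known layers): K_1 = 89570.944 − 3243×33.23 = −18193.946; K_2 = 58011.2 − 3243×(0.248 + 20.8) = −10247.464.
Balance: K_1 = K_2 − x×(3243 − 2870), so x = (K_2 − K_1)/(3243 − 2870) = 7946.48/373 = 21.3 km.

21.3 km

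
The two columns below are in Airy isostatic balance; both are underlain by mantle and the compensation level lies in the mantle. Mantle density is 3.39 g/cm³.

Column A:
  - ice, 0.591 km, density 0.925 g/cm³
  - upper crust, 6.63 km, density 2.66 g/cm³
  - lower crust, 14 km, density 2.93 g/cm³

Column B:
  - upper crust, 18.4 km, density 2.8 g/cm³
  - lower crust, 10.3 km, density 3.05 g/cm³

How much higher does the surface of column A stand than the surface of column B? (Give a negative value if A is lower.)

−0.478 km

For any compensation level in the mantle, the mantle terms cancel and isostasy reduces to e = (Σt_A − Σt_B) − (Σ(ρt)_A − Σ(ρt)_B) / ρ_m.
Σt_A = 21.221 km; Σt_B = 28.7 km; Σ(ρt)_A = 59.202475; Σ(ρt)_B = 82.935 (in km·g/cm³).
e = (21.221 − 28.7) − (59.202475 − 82.935) / 3.39 = −0.478 km.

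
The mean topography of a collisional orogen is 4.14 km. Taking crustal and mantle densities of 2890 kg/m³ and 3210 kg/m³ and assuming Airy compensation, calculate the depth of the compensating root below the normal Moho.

Isostatic balance requires: the weight of the topography is balanced by the buoyancy of the root, ρ_c h = (ρ_m − ρ_c) r.
r = h · ρ_c / (ρ_m − ρ_c) = 4.14 km × 2890 / (3210 − 2890) = 37.4 km.

37.4 km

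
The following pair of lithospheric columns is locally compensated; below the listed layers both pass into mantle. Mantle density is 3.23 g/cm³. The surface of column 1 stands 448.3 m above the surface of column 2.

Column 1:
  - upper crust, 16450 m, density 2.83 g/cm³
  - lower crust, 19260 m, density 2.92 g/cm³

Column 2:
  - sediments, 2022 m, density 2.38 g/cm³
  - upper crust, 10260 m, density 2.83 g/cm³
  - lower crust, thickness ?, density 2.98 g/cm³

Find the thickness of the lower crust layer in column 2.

21100 m

Take the compensation level at the base of the deeper column (depth z_c below the surface of column 1) and equate Σ ρ_i t_i down to z_c; mantle fills any gap and the z_c terms cancel.
Column 1: 16450×2.83 + 19260×2.92 + (z_c − 35710)×3.23
Column 2: 448.3×0 + 2022×2.38 + 10260×2.83 + x×2.98 + (z_c − 448.3 − 12282 − x)×3.23
The z_c×3.23 term appears on both sides and cancels. Collect the known terms of each column as K = Σ(ρt)_known − 3.23 × (depth of known layers): K_1 = 102792.7 − 3.23×35710 = −12550.6; K_2 = 33848.16 − 3.23×(448.3 + 12282) = −7270.709.
Balance: K_1 = K_2 − x×(3.23 − 2.98), so x = (K_2 − K_1)/(3.23 − 2.98) = 5279.89/0.25 = 21100 m.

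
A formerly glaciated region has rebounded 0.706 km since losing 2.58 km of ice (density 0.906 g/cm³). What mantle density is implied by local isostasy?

ρ_m = ρ_ice t / u = 0.906 × 2.58 km/0.706 km = 3.31 g/cm³.

3.31 g/cm³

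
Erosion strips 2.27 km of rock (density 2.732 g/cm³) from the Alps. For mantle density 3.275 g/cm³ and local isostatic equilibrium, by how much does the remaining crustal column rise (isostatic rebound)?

Unloading: uplift u = e ρ_c/ρ_m = 2.27 km × 2.732/3.275 = 1.89 km.

1.89 km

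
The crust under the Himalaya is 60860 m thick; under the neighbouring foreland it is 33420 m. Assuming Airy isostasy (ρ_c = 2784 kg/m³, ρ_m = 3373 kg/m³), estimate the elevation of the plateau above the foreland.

4790 m

Excess crust Δ = 60860 m − 33420 m = 27440 m, split between elevation h and root r with h + r = Δ.
Airy balance ρ_c h = (ρ_m − ρ_c) r gives r = h ρ_c/(ρ_m − ρ_c), so h (1 + ρ_c/(ρ_m − ρ_c)) = Δ, i.e. h = Δ (ρ_m − ρ_c)/ρ_m.
h = 27440 m × 589/3373 = 4790 m.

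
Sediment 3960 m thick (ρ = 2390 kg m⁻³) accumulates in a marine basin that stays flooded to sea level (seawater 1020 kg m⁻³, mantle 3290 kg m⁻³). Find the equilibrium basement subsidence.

2390 m

Submarine loading: the sediment displaces seawater, and the subsidence is in turn flooded, so s (ρ_m − ρ_w) = t (ρ_sed − ρ_w).
s = 3960 m × (2390 − 1020) / (3290 − 1020) = 2390 m.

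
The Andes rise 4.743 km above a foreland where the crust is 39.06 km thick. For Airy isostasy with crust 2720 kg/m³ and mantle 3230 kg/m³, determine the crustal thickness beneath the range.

Root depth r = h ρ_c / (ρ_m − ρ_c) = 4.743 km × 2720 / 510 = 25.3 km.
Total thickness = T + h + r = 39.06 km + 4.743 km + 25.3 km = 69.1 km.

69.1 km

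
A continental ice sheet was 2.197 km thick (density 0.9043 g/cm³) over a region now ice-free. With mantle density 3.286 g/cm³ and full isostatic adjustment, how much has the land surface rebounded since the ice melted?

Removing the load lets mantle flow back in; uplift u satisfies ρ_ice t = ρ_m u.
u = t ρ_ice/ρ_m = 2.197 km × 0.9043/3.286 = 0.605 km.

0.605 km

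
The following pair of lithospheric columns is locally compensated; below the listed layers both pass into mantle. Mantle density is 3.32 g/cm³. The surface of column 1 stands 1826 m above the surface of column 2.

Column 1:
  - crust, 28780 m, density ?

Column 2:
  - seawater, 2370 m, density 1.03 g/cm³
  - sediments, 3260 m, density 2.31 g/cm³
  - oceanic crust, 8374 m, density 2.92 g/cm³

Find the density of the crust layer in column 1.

Take the compensation level at the base of the deeper column (depth z_c below the surface of column 1) and equate Σ ρ_i t_i down to z_c; mantle fills any gap and the z_c terms cancel.
Column 1: 28780×ρ + (z_c − 28780)×3.32
Column 2: 1826×0 + 2370×1.03 + 3260×2.31 + 8374×2.92 + (z_c − 1826 − 14004)×3.32
The z_c×3.32 term appears on both sides and cancels. Collect the known terms of each column as K = Σ(ρt)_known − 3.32 × (depth of known layers): K_1 = 0 − 3.32×28780 = −95549.6; K_2 = 34423.78 − 3.32×(1826 + 14004) = −18131.82.
Balance: K_1 + 28780×ρ = K_2, so ρ = (K_2 − K_1)/28780 = 77417.8/28780 = 2.69 g/cm³.

2.69 g/cm³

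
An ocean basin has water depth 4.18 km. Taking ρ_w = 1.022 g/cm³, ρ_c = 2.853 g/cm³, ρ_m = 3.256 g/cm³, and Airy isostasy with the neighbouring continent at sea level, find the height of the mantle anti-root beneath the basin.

19 km

By Archimedes' principle applied to the lithosphere: replacing crust with seawater at the top is compensated by replacing crust with mantle at the base: d (ρ_c − ρ_w) = a (ρ_m − ρ_c).
a = d (ρ_c − ρ_w)/(ρ_m − ρ_c) = 4.18 km × 1.831/0.403 = 19 km.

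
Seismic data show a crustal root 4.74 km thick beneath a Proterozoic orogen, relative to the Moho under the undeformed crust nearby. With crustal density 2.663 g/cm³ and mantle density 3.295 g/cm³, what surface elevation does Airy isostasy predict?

Isostatic balance requires: ρ_c h = (ρ_m − ρ_c) r.
h = r (ρ_m − ρ_c) / ρ_c = 4.74 km × (3.295 − 2.663) / 2.663 = 1.12 km.

1.12 km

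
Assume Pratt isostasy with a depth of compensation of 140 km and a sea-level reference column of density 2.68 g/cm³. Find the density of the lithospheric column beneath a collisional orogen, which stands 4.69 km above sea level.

2.59 g/cm³

Pratt balance: ρ_ref D = ρ (D + h).
ρ = ρ_ref D/(D + h) = 2.68 × 140 km/(140 km + 4.69 km) = 2.59 g/cm³.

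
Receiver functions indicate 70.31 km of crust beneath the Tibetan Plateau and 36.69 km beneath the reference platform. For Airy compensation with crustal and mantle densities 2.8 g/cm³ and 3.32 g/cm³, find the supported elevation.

5.27 km

Excess crust Δ = 70.31 km − 36.69 km = 33.62 km, split between elevation h and root r with h + r = Δ.
Airy balance ρ_c h = (ρ_m − ρ_c) r gives r = h ρ_c/(ρ_m − ρ_c), so h (1 + ρ_c/(ρ_m − ρ_c)) = Δ, i.e. h = Δ (ρ_m − ρ_c)/ρ_m.
h = 33.62 km × 0.52/3.32 = 5.27 km.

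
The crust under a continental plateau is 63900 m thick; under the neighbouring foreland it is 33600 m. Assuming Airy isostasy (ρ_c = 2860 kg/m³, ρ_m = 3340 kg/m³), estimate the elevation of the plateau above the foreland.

Excess crust Δ = 63900 m − 33600 m = 30300 m, split between elevation h and root r with h + r = Δ.
Airy balance ρ_c h = (ρ_m − ρ_c) r gives r = h ρ_c/(ρ_m − ρ_c), so h (1 + ρ_c/(ρ_m − ρ_c)) = Δ, i.e. h = Δ (ρ_m − ρ_c)/ρ_m.
h = 30300 m × 480/3340 = 4350 m.

4350 m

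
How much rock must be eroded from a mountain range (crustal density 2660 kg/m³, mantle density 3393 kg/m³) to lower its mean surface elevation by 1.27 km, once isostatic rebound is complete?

5.88 km

Net drop Δ = e − u = e − e ρ_c/ρ_m = e (ρ_m − ρ_c)/ρ_m.
e = Δ ρ_m/(ρ_m − ρ_c) = 1.27 km × 3393/733 = 5.88 km.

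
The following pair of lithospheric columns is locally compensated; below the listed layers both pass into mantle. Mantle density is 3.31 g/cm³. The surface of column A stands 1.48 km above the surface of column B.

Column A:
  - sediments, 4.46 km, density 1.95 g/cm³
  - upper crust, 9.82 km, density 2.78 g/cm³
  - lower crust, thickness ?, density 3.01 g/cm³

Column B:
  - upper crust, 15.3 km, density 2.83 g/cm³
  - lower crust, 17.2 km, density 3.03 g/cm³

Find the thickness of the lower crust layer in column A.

19.3 km

Take the compensation level at the base of the deeper column (depth z_c below the surface of column A) and equate Σ ρ_i t_i down to z_c; mantle fills any gap and the z_c terms cancel.
Column A: 4.46×1.95 + 9.82×2.78 + x×3.01 + (z_c − 14.28 − x)×3.31
Column B: 1.48×0 + 15.3×2.83 + 17.2×3.03 + (z_c − 1.48 − 32.5)×3.31
The z_c×3.31 term appears on both sides and cancels. Collect the known terms of each column as K = Σ(ρt)_known − 3.31 × (depth of known layers): K_A = 35.9966 − 3.31×14.28 = −11.2702; K_B = 95.415 − 3.31×(1.48 + 32.5) = −17.0588.
Balance: K_A − x×(3.31 − 3.01) = K_B, so x = (K_A − K_B)/(3.31 − 3.01) = 5.7886/0.3 = 19.3 km.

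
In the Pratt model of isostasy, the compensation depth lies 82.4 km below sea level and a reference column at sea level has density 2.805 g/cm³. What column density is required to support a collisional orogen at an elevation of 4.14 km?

Pratt balance: ρ_ref D = ρ (D + h).
ρ = ρ_ref D/(D + h) = 2.805 × 82.4 km/(82.4 km + 4.14 km) = 2.67 g/cm³.

2.67 g/cm³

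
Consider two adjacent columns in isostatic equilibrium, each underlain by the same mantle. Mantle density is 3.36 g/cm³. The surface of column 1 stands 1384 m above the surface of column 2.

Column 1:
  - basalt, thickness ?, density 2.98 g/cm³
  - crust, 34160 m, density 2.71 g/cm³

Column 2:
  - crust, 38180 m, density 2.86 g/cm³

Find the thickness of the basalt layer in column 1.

Take the compensation level at the base of the deeper column (depth z_c below the surface of column 1) and equate Σ ρ_i t_i down to z_c; mantle fills any gap and the z_c terms cancel.
Column 1: x×2.98 + 34160×2.71 + (z_c − 34160 − x)×3.36
Column 2: 1384×0 + 38180×2.86 + (z_c − 1384 − 38180)×3.36
The z_c×3.36 term appears on both sides and cancels. Collect the known terms of each column as K = Σ(ρt)_known − 3.36 × (depth of known layers): K_1 = 92573.6 − 3.36×34160 = −22204; K_2 = 109194.8 − 3.36×(1384 + 38180) = −23740.24.
Balance: K_1 − x×(3.36 − 2.98) = K_2, so x = (K_1 − K_2)/(3.36 − 2.98) = 1536.24/0.38 = 4040 m.

4040 m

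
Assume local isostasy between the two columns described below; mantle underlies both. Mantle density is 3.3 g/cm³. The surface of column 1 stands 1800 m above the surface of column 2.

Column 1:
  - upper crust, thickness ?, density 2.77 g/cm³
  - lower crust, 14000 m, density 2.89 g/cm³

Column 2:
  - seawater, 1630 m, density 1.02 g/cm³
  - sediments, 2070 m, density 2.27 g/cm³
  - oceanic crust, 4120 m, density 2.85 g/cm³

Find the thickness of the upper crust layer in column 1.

14900 m

Take the compensation level at the base of the deeper column (depth z_c below the surface of column 1) and equate Σ ρ_i t_i down to z_c; mantle fills any gap and the z_c terms cancel.
Column 1: x×2.77 + 14000×2.89 + (z_c − 14000 − x)×3.3
Column 2: 1800×0 + 1630×1.02 + 2070×2.27 + 4120×2.85 + (z_c − 1800 − 7820)×3.3
The z_c×3.3 term appears on both sides and cancels. Collect the known terms of each column as K = Σ(ρt)_known − 3.3 × (depth of known layers): K_1 = 40460 − 3.3×14000 = −5740; K_2 = 18103.5 − 3.3×(1800 + 7820) = −13642.5.
Balance: K_1 − x×(3.3 − 2.77) = K_2, so x = (K_1 − K_2)/(3.3 − 2.77) = 7902.5/0.53 = 14900 m.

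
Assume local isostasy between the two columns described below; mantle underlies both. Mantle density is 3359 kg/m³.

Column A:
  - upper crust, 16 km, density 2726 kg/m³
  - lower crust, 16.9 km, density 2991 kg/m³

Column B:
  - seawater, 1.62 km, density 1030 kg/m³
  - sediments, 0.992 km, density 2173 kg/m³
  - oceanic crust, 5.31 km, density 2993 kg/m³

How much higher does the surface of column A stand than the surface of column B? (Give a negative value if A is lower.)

2.81 km

For any compensation level in the mantle, the mantle terms cancel and isostasy reduces to e = (Σt_A − Σt_B) − (Σ(ρt)_A − Σ(ρt)_B) / ρ_m.
Σt_A = 32.9 km; Σt_B = 7.922 km; Σ(ρt)_A = 94163.9; Σ(ρt)_B = 19717.046 (in km·kg/m³).
e = (32.9 − 7.922) − (94163.9 − 19717.046) / 3359 = 2.81 km.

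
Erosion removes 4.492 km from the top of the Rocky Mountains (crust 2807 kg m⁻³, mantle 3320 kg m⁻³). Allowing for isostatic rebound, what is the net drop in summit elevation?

Rebound u = e ρ_c/ρ_m = 4.492 km × 2807/3320 = 3.798 km.
Net surface drop = e − u = 4.492 km − 3.798 km = e (ρ_m − ρ_c)/ρ_m = 0.694 km.

0.694 km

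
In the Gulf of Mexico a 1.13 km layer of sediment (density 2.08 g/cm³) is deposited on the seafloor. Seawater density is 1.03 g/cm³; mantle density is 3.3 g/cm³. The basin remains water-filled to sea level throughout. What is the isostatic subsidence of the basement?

0.523 km

Submarine loading: the sediment displaces seawater, and the subsidence is in turn flooded, so s (ρ_m − ρ_w) = t (ρ_sed − ρ_w).
s = 1.13 km × (2.08 − 1.03) / (3.3 − 1.03) = 0.523 km.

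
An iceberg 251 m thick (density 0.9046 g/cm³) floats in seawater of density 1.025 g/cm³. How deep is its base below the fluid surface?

222 m

Draft d = t ρ_obj/ρ_fluid = 251 m × 0.9046/1.025 = 222 m.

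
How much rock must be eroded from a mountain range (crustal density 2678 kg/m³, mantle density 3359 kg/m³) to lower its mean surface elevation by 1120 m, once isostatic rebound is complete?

5520 m

Net drop Δ = e − u = e − e ρ_c/ρ_m = e (ρ_m − ρ_c)/ρ_m.
e = Δ ρ_m/(ρ_m − ρ_c) = 1120 m × 3359/681 = 5520 m.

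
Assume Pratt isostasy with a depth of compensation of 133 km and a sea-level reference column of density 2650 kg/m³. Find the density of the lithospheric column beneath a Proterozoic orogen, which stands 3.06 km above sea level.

Pratt balance: ρ_ref D = ρ (D + h).
ρ = ρ_ref D/(D + h) = 2650 × 133 km/(133 km + 3.06 km) = 2590 kg/m³.

2590 kg/m³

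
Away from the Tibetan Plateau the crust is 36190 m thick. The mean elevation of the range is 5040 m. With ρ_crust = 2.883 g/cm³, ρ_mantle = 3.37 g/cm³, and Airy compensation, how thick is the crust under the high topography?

71100 m

Root depth r = h ρ_c / (ρ_m − ρ_c) = 5040 m × 2.883 / 0.487 = 29840 m.
Total thickness = T + h + r = 36190 m + 5040 m + 29840 m = 71100 m.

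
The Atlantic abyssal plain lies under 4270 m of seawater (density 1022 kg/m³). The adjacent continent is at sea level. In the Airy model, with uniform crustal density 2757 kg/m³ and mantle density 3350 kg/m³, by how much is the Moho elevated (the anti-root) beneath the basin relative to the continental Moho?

Equating mass per unit area of the two columns: replacing crust with seawater at the top is compensated by replacing crust with mantle at the base: d (ρ_c − ρ_w) = a (ρ_m − ρ_c).
a = d (ρ_c − ρ_w)/(ρ_m − ρ_c) = 4270 m × 1735/593 = 12500 m.

12500 m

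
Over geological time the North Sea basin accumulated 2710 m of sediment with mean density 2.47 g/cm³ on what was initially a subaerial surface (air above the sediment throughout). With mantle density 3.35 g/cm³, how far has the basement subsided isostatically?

Subaerial load: s = t ρ_sed / ρ_m = 2710 m × 2.47/3.35 = 2000 m.

2000 m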